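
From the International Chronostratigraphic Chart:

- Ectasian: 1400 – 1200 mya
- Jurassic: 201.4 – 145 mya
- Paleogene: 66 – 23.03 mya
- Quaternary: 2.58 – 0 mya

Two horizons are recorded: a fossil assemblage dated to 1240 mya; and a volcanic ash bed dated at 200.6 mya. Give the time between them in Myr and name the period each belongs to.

Elapsed time: 1240 − 200.6 = 1039.4 Myr.
1240 Ma lies within 1400–1200 Ma: Ectasian.
200.6 Ma lies within 201.4–145 Ma: Jurassic.

1039.4 million years apart; the first in the Ectasian, the second in the Jurassic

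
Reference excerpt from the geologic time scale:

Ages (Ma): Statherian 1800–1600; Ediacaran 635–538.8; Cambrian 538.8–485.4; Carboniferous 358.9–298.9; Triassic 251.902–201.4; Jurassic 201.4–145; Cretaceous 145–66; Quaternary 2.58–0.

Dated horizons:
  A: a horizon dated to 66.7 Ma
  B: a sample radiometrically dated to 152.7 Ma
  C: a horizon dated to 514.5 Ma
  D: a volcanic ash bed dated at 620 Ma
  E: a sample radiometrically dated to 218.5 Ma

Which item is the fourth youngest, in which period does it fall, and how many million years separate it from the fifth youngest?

Smaller Ma means younger, so youngest first: A 66.7 < B 152.7 < E 218.5 < C 514.5 < D 620.
Counting 4 along gives C (514.5 Ma); the excerpt puts that inside the Cambrian, 538.8–485.4 Ma.
Next in line is D (620 Ma), and 620 − 514.5 = 105.5 Myr.

C, in the Cambrian; 105.5 million years to D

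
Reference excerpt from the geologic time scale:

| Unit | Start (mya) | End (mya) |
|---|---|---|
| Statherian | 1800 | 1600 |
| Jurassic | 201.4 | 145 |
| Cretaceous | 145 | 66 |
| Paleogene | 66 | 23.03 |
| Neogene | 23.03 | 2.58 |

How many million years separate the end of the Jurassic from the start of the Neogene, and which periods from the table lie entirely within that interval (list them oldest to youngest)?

121.97 million years; Cretaceous, Paleogene

End of Jurassic = 145 Ma; start of Neogene = 23.03 Ma.
Gap = 145 − 23.03 = 121.97 Myr.
Periods wholly inside 145–23.03 Ma: Cretaceous (145–66), Paleogene (66–23.03).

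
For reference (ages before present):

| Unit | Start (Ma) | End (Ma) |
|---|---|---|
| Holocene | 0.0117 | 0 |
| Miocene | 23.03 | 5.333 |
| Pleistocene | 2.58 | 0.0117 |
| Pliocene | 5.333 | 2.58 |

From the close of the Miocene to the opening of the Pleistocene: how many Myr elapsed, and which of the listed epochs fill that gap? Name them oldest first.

End of Miocene = 5.333 Ma; start of Pleistocene = 2.58 Ma.
Gap = 5.333 − 2.58 = 2.753 Myr.
Epochs wholly inside 5.333–2.58 Ma: Pliocene (5.333–2.58).

2.753 million years; Pliocene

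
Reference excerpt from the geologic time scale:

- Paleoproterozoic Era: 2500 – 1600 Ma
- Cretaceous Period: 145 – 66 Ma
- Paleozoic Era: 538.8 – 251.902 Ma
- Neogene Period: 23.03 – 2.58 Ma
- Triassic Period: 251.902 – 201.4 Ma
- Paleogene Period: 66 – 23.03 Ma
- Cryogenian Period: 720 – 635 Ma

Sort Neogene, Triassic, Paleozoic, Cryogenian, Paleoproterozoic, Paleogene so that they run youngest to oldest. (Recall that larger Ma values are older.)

Sorting by start age (ascending Ma, since larger Ma = older): Neogene start 23.03, Paleogene start 66, Triassic start 251.902, Paleozoic start 538.8, Cryogenian start 720, Paleoproterozoic start 2500.

Neogene, Paleogene, Triassic, Paleozoic, Cryogenian, Paleoproterozoic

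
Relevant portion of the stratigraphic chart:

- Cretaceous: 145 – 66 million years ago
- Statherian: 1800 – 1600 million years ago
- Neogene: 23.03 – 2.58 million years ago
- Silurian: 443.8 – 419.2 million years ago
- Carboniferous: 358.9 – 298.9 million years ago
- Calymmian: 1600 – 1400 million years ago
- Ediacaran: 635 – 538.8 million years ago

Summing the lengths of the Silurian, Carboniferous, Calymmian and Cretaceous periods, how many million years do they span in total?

363.6 million years

Each duration: Silurian = 24.6; Carboniferous = 60; Calymmian = 200; Cretaceous = 79.
Sum: 24.6 + 60 + 200 + 79 = 363.6 Myr.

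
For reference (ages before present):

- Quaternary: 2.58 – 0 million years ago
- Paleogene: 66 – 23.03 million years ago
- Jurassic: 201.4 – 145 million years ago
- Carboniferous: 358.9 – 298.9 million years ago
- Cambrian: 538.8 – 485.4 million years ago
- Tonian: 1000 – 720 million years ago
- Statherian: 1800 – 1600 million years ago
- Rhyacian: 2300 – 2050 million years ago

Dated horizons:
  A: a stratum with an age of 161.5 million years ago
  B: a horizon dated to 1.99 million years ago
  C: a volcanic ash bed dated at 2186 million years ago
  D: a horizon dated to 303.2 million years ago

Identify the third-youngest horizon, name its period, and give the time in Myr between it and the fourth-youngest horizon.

Smaller Ma means younger, so youngest first: B 1.99 < A 161.5 < D 303.2 < C 2186.
Counting 3 along gives D (303.2 Ma); the excerpt puts that inside the Carboniferous, 358.9–298.9 Ma.
Next in line is C (2186 Ma), and 2186 − 303.2 = 1882.8 Myr.

D, in the Carboniferous; 1882.8 million years to C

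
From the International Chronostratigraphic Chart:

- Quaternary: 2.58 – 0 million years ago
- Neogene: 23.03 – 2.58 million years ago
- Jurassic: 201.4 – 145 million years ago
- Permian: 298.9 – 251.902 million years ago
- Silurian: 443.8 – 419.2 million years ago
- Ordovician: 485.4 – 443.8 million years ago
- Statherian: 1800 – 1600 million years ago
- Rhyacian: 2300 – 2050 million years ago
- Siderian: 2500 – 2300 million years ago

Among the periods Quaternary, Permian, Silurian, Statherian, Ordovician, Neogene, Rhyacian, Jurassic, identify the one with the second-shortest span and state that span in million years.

Neogene, 20.45 million years

Start − end for each: Quaternary 2.58 − 0 = 2.58; Permian 298.9 − 251.902 = 46.998; Silurian 443.8 − 419.2 = 24.6; Statherian 1800 − 1600 = 200; Ordovician 485.4 − 443.8 = 41.6; Neogene 23.03 − 2.58 = 20.45; Rhyacian 2300 − 2050 = 250; Jurassic 201.4 − 145 = 56.4.
Ranking these from shortest: Quaternary < Neogene < Silurian < Ordovician < Permian < Jurassic < Statherian < Rhyacian.
Position 2 in that ranking is Neogene, which lasted 20.45 Myr.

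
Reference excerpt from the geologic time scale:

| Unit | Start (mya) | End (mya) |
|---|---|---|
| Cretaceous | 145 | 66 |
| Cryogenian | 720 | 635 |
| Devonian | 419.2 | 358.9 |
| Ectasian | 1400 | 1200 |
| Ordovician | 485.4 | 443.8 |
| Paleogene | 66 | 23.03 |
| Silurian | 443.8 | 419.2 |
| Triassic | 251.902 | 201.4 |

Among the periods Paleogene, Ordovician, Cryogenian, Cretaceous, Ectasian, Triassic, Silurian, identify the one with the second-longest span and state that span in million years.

Durations: Paleogene 42.97; Ordovician 41.6; Cryogenian 85; Cretaceous 79; Ectasian 200; Triassic 50.502; Silurian 24.6 Myr.
Sorted longest-first: Ectasian (200), Cryogenian (85), Cretaceous (79), Triassic (50.502), Paleogene (42.97), Ordovician (41.6), Silurian (24.6).
The second longest is Cryogenian at 85 Myr.

Cryogenian, 85 million years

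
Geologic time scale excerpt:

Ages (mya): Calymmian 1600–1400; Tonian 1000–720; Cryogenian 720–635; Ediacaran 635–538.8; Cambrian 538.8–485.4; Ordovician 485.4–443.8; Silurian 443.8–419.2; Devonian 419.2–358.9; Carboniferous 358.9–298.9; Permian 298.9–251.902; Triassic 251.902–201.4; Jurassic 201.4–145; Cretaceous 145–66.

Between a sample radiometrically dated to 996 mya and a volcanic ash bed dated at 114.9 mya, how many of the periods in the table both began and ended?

10

996 Ma sits inside the Tonian (1000–720) and 114.9 Ma inside the Cretaceous (145–66); neither of those is wholly between the two dates.
The listed periods lying completely between them are Cryogenian, Ediacaran, Cambrian, Ordovician, Silurian, Devonian, Carboniferous, Permian, Triassic, Jurassic — 10 in all.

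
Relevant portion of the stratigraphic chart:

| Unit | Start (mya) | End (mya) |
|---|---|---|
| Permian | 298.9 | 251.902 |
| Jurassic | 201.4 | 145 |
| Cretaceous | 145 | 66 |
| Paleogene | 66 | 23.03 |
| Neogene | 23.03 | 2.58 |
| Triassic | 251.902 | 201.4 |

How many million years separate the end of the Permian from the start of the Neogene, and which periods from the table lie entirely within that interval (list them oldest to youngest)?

228.872 million years; Triassic, Jurassic, Cretaceous, Paleogene

The Permian closes at 251.902 Ma and the Neogene opens at 23.03 Ma, so the interval is 251.902 − 23.03 = 228.872 Myr.
A period fits inside if it starts at or after 251.902 Ma and ends at or before 23.03 Ma; oldest first that gives Triassic, Jurassic, Cretaceous, Paleogene.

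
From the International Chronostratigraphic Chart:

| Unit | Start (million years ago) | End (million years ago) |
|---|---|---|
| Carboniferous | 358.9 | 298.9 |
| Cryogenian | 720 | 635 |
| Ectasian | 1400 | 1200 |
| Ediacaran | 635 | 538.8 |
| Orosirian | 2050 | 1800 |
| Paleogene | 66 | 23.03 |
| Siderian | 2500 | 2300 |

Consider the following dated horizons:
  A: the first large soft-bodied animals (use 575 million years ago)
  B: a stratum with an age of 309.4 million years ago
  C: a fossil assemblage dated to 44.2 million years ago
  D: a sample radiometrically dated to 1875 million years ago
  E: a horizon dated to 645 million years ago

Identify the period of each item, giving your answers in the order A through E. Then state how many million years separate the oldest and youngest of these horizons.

A — Ediacaran; B — Carboniferous; C — Paleogene; D — Orosirian; E — Cryogenian; span 1830.8 million years

A: 575 Ma lies in 635–538.8 Ma, so Ediacaran.
B: 309.4 Ma lies in 358.9–298.9 Ma, so Carboniferous.
C: 44.2 Ma lies in 66–23.03 Ma, so Paleogene.
D: 1875 Ma lies in 2050–1800 Ma, so Orosirian.
E: 645 Ma lies in 720–635 Ma, so Cryogenian.
Oldest = 1875 Ma, youngest = 44.2 Ma → span 1830.8 Myr.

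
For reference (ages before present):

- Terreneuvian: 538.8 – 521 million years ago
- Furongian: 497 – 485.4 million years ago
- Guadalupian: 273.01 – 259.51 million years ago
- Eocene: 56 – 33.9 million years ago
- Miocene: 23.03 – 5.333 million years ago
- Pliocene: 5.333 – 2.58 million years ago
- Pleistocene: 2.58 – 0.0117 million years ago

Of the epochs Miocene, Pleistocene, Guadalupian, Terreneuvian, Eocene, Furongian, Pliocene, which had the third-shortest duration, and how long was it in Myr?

Start − end for each: Miocene 23.03 − 5.333 = 17.697; Pleistocene 2.58 − 0.0117 = 2.5683; Guadalupian 273.01 − 259.51 = 13.5; Terreneuvian 538.8 − 521 = 17.8; Eocene 56 − 33.9 = 22.1; Furongian 497 − 485.4 = 11.6; Pliocene 5.333 − 2.58 = 2.753.
Ranking these from shortest: Pleistocene < Pliocene < Furongian < Guadalupian < Miocene < Terreneuvian < Eocene.
Position 3 in that ranking is Furongian, which lasted 11.6 Myr.

Furongian, 11.6 million years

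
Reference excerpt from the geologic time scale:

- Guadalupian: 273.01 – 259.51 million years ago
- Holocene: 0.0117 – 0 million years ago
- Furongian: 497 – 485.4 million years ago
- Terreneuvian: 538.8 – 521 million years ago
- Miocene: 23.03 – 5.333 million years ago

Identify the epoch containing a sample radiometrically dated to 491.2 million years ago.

Furongian

491.2 Ma lies between 497 and 485.4 Ma, so it falls in the Furongian.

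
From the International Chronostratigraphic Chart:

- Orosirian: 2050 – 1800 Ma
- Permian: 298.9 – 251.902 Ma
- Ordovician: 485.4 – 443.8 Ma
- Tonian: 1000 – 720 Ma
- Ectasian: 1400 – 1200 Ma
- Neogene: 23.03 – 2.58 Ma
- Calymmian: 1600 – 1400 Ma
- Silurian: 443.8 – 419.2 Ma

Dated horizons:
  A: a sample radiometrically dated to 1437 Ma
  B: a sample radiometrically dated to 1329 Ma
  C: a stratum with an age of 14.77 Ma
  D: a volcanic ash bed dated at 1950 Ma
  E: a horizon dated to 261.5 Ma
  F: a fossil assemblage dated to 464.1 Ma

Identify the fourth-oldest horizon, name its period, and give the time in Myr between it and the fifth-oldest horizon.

Larger Ma means older, so oldest first: D 1950 > A 1437 > B 1329 > F 464.1 > E 261.5 > C 14.77.
Counting 4 along gives F (464.1 Ma); the excerpt puts that inside the Ordovician, 485.4–443.8 Ma.
Next in line is E (261.5 Ma), and 464.1 − 261.5 = 202.6 Myr.

F, in the Ordovician; 202.6 million years to E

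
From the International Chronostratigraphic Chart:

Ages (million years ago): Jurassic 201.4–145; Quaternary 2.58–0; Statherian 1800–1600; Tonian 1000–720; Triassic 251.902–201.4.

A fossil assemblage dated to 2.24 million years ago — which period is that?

2.24 Ma lies between 2.58 and 0 Ma, so it falls in the Quaternary.

Quaternary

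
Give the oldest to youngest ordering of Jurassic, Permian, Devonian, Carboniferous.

Era membership (oldest first within each) — Paleozoic: Devonian, Carboniferous, Permian; Mesozoic: Jurassic. Paleozoic precedes Mesozoic, which precedes Cenozoic. Concatenating the groups in that era order gives oldest to youngest directly.

Devonian, then Carboniferous, then Permian, then Jurassic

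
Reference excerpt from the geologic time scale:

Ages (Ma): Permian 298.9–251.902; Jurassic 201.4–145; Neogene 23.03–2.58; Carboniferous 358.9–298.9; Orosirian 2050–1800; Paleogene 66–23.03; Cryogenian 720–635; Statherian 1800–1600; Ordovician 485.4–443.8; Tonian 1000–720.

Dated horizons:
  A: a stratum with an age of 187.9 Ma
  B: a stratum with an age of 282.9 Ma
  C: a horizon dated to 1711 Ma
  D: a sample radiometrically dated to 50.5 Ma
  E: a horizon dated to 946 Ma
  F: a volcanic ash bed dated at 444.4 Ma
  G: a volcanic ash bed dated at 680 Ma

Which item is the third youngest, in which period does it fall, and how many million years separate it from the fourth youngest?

B, in the Permian; 161.5 million years to F

Smaller Ma means younger, so youngest first: D 50.5 < A 187.9 < B 282.9 < F 444.4 < G 680 < E 946 < C 1711.
Counting 3 along gives B (282.9 Ma); the excerpt puts that inside the Permian, 298.9–251.902 Ma.
Next in line is F (444.4 Ma), and 444.4 − 282.9 = 161.5 Myr.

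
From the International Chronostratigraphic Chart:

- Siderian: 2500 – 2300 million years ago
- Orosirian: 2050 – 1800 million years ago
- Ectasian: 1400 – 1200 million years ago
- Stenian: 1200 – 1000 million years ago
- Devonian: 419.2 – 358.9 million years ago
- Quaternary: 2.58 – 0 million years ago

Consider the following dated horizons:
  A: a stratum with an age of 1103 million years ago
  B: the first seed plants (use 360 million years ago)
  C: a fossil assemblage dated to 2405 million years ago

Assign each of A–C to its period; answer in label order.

A — Stenian; B — Devonian; C — Siderian

A: 1103 Ma lies in 1200–1000 Ma, so Stenian.
B: 360 Ma lies in 419.2–358.9 Ma, so Devonian.
C: 2405 Ma lies in 2500–2300 Ma, so Siderian.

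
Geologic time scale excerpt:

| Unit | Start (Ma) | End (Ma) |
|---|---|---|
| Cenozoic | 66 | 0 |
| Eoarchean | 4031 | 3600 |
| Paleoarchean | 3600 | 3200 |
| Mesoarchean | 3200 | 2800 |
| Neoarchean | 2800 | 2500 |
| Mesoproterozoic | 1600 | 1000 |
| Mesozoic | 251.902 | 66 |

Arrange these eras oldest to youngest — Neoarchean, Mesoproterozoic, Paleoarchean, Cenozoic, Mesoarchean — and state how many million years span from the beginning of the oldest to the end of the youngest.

Start ages (Ma): Paleoarchean 3600, Mesoarchean 3200, Neoarchean 2800, Mesoproterozoic 1600, Cenozoic 66.
Ordered oldest to youngest: Paleoarchean, Mesoarchean, Neoarchean, Mesoproterozoic, Cenozoic.
Span = 3600 − 0 = 3600 Myr.

Paleoarchean → Mesoarchean → Neoarchean → Mesoproterozoic → Cenozoic; total span 3600 Myr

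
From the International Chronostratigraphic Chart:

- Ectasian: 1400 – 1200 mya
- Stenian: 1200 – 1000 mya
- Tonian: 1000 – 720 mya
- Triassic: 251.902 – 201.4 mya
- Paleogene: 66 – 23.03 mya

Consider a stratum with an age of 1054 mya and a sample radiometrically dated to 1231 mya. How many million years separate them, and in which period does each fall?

Elapsed time: 1231 − 1054 = 177 Myr.
1054 Ma lies within 1200–1000 Ma: Stenian.
1231 Ma lies within 1400–1200 Ma: Ectasian.

177 million years apart; the first in the Stenian, the second in the Ectasian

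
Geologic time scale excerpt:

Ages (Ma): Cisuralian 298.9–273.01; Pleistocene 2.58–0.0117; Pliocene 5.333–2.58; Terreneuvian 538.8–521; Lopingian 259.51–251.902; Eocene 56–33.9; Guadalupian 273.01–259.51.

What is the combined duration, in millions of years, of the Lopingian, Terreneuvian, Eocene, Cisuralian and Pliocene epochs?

76.151 million years

Duration is start − end for each: (259.51 − 251.902) + (538.8 − 521) + (56 − 33.9) + (298.9 − 273.01) + (5.333 − 2.58).
That is 7.608 + 17.8 + 22.1 + 25.89 + 2.753, which totals 76.151 million years.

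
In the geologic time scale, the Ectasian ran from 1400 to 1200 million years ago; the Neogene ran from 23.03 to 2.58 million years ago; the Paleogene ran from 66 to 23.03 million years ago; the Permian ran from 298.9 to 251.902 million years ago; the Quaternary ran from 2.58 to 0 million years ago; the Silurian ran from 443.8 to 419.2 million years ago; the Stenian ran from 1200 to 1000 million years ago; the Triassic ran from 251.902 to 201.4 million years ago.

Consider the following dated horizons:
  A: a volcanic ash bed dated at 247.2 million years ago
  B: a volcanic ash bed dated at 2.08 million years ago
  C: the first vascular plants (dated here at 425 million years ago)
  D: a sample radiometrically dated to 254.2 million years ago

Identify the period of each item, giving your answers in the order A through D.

A — Triassic; B — Quaternary; C — Silurian; D — Permian

Match each age against the start–end ranges in the excerpt: A = 247.2 Ma → Triassic (251.902–201.4); B = 2.08 Ma → Quaternary (2.58–0); C = 425 Ma → Silurian (443.8–419.2); D = 254.2 Ma → Permian (298.9–251.902).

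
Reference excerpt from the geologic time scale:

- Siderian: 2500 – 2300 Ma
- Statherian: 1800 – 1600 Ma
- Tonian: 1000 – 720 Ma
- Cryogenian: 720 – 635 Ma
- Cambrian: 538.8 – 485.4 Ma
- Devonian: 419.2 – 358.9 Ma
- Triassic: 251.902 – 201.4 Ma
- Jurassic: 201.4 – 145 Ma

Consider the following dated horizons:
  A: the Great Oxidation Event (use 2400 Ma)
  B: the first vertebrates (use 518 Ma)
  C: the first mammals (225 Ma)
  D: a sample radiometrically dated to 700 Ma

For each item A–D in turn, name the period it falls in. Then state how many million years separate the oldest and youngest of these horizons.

A: 2400 Ma lies in 2500–2300 Ma, so Siderian.
B: 518 Ma lies in 538.8–485.4 Ma, so Cambrian.
C: 225 Ma lies in 251.902–201.4 Ma, so Triassic.
D: 700 Ma lies in 720–635 Ma, so Cryogenian.
Oldest = 2400 Ma, youngest = 225 Ma → span 2175 Myr.

A — Siderian; B — Cambrian; C — Triassic; D — Cryogenian; span 2175 million years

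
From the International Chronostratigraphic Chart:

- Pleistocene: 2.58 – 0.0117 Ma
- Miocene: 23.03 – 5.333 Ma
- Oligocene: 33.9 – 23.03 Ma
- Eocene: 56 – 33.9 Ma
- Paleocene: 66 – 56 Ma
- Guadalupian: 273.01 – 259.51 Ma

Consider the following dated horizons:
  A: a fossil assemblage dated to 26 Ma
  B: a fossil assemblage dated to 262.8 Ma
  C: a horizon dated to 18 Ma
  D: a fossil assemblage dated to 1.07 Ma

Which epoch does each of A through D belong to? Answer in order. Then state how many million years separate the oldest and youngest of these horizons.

A: 26 Ma lies in 33.9–23.03 Ma, so Oligocene.
B: 262.8 Ma lies in 273.01–259.51 Ma, so Guadalupian.
C: 18 Ma lies in 23.03–5.333 Ma, so Miocene.
D: 1.07 Ma lies in 2.58–0.0117 Ma, so Pleistocene.
Oldest = 262.8 Ma, youngest = 1.07 Ma → span 261.73 Myr.

A — Oligocene; B — Guadalupian; C — Miocene; D — Pleistocene; span 261.73 million years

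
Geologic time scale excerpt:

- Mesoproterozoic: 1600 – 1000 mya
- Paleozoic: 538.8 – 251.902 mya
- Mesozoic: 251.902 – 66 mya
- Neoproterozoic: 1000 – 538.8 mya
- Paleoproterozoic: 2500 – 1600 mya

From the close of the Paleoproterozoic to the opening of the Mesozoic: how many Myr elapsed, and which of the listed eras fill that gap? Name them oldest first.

1348.098 million years; Mesoproterozoic, Neoproterozoic, Paleozoic

The Paleoproterozoic closes at 1600 Ma and the Mesozoic opens at 251.902 Ma, so the interval is 1600 − 251.902 = 1348.098 Myr.
An era fits inside if it starts at or after 1600 Ma and ends at or before 251.902 Ma; oldest first that gives Mesoproterozoic, Neoproterozoic, Paleozoic.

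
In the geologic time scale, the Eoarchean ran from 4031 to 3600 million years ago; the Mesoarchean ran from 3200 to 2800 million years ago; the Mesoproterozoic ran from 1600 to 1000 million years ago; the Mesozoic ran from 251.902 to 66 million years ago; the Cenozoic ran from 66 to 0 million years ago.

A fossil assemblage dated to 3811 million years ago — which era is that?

3811 Ma lies between 4031 and 3600 Ma, so it falls in the Eoarchean.

Eoarchean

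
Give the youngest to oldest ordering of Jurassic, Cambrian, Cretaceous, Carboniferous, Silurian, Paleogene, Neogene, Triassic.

Neogene, Paleogene, Cretaceous, Jurassic, Triassic, Carboniferous, Silurian, Cambrian

Era membership (oldest first within each) — Paleozoic: Cambrian, Silurian, Carboniferous; Mesozoic: Triassic, Jurassic, Cretaceous; Cenozoic: Paleogene, Neogene. Paleozoic precedes Mesozoic, which precedes Cenozoic. Concatenating the groups in that era order and then reversing gives youngest to oldest.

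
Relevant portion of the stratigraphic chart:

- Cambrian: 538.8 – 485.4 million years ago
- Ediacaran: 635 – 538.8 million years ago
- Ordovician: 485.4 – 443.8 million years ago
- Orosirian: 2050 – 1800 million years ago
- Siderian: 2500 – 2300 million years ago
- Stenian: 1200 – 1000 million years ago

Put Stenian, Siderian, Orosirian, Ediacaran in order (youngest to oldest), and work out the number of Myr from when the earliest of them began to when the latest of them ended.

Ediacaran → Stenian → Orosirian → Siderian; total span 1961.2 Myr

Start ages (Ma): Siderian 2500, Orosirian 2050, Stenian 1200, Ediacaran 635.
Ordered youngest to oldest: Ediacaran, Stenian, Orosirian, Siderian.
Span = 2500 − 538.8 = 1961.2 Myr.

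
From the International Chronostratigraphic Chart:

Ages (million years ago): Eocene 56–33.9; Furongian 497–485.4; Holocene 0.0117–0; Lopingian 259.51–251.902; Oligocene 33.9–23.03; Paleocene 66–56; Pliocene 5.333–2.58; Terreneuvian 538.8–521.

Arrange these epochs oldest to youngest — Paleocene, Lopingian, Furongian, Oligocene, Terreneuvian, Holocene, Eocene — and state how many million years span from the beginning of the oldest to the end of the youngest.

Start ages (Ma): Terreneuvian 538.8, Furongian 497, Lopingian 259.51, Paleocene 66, Eocene 56, Oligocene 33.9, Holocene 0.0117.
Ordered oldest to youngest: Terreneuvian, Furongian, Lopingian, Paleocene, Eocene, Oligocene, Holocene.
Span = 538.8 − 0 = 538.8 Myr.

Terreneuvian, Furongian, Lopingian, Paleocene, Eocene, Oligocene, Holocene; total span 538.8 Myr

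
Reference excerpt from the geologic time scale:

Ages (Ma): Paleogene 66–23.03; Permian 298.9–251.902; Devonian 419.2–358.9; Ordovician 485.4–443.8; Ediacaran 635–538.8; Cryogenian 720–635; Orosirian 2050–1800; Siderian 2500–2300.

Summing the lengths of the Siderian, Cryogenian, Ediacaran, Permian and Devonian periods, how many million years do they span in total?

488.498 million years

Each duration: Siderian = 200; Cryogenian = 85; Ediacaran = 96.2; Permian = 46.998; Devonian = 60.3.
Sum: 200 + 85 + 96.2 + 46.998 + 60.3 = 488.498 Myr.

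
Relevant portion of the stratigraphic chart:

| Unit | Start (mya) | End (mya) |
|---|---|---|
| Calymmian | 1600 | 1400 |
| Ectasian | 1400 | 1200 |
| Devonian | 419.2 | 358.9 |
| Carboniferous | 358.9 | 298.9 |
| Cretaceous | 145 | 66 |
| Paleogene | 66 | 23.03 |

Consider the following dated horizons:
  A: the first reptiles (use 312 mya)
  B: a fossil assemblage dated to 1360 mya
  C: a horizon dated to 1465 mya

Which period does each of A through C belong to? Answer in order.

A — Carboniferous; B — Ectasian; C — Calymmian

A: 312 Ma lies in 358.9–298.9 Ma, so Carboniferous.
B: 1360 Ma lies in 1400–1200 Ma, so Ectasian.
C: 1465 Ma lies in 1600–1400 Ma, so Calymmian.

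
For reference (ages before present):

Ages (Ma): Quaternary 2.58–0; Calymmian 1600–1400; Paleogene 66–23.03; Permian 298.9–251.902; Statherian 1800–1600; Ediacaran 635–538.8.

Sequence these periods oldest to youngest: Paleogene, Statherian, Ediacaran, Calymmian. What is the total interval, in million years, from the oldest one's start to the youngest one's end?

Start ages (Ma): Statherian 1800, Calymmian 1600, Ediacaran 635, Paleogene 66.
Ordered oldest to youngest: Statherian, Calymmian, Ediacaran, Paleogene.
Span = 1800 − 23.03 = 1776.97 Myr.

Statherian, Calymmian, Ediacaran, Paleogene; total span 1776.97 Myr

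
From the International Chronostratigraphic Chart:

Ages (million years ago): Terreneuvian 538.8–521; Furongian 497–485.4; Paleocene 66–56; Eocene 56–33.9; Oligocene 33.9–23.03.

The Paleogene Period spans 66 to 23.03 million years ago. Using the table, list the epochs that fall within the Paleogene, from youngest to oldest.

Epochs with both bounds inside 66–23.03 Ma: Oligocene (33.9–23.03), Eocene (56–33.9), Paleocene (66–56).

Oligocene, Eocene, Paleocene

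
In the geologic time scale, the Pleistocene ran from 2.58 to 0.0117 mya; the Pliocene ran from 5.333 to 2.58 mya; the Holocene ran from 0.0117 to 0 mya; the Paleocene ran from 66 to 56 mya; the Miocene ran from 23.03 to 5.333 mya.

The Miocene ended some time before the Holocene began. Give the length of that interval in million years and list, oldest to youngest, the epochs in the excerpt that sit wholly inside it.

The Miocene closes at 5.333 Ma and the Holocene opens at 0.0117 Ma, so the interval is 5.333 − 0.0117 = 5.3213 Myr.
An epoch fits inside if it starts at or after 5.333 Ma and ends at or before 0.0117 Ma; oldest first that gives Pliocene, Pleistocene.

5.3213 million years; Pliocene, Pleistocene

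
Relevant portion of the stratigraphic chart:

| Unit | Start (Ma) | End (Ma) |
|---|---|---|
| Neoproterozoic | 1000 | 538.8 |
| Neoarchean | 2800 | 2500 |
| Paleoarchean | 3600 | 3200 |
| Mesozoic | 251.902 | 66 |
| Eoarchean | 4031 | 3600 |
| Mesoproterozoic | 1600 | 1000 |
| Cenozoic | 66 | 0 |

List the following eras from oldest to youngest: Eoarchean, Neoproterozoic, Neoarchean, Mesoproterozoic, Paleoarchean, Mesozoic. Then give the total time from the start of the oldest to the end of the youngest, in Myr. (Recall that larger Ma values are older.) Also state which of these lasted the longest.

From the excerpt: Eoarchean 4031–3600; Neoproterozoic 1000–538.8; Neoarchean 2800–2500; Mesoproterozoic 1600–1000; Paleoarchean 3600–3200; Mesozoic 251.902–66 (Ma).
Larger Ma is earlier, so the oldest is Eoarchean and the youngest is Mesozoic; oldest to youngest: Eoarchean, Paleoarchean, Neoarchean, Mesoproterozoic, Neoproterozoic, Mesozoic.
Oldest start 4031 minus youngest end 66 gives 3965 Myr overall.
Individual lengths (start − end): Paleoarchean 400; Neoarchean 300; Eoarchean 431; Mesoproterozoic 600; Mesozoic 185.902; Neoproterozoic 461.2. The largest is Mesoproterozoic at 600 Myr.

Eoarchean → Paleoarchean → Neoarchean → Mesoproterozoic → Neoproterozoic → Mesozoic; total span 3965 Myr; longest is Mesoproterozoic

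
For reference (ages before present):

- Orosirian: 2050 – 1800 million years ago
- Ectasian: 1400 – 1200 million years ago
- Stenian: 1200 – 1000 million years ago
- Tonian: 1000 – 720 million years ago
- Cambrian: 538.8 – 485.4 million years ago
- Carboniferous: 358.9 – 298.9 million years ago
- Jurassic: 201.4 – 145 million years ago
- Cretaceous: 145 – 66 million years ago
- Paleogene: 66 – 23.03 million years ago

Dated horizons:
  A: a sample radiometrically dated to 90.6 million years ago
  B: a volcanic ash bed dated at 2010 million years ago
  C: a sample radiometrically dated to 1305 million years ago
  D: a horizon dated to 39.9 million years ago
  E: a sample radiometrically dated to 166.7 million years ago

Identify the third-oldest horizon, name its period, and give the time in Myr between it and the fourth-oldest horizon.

E, in the Jurassic; 76.1 million years to A

Larger Ma means older, so oldest first: B 2010 > C 1305 > E 166.7 > A 90.6 > D 39.9.
Counting 3 along gives E (166.7 Ma); the excerpt puts that inside the Jurassic, 201.4–145 Ma.
Next in line is A (90.6 Ma), and 166.7 − 90.6 = 76.1 Myr.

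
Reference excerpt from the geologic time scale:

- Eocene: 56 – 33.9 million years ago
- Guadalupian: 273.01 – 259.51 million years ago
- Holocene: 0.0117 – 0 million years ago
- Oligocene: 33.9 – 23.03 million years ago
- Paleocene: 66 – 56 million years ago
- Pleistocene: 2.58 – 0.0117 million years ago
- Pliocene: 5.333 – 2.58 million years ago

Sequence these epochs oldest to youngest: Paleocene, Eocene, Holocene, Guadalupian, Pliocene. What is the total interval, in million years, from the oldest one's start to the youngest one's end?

Guadalupian, Paleocene, Eocene, Pliocene, Holocene; total span 273.01 Myr

Start ages (Ma): Guadalupian 273.01, Paleocene 66, Eocene 56, Pliocene 5.333, Holocene 0.0117.
Ordered oldest to youngest: Guadalupian, Paleocene, Eocene, Pliocene, Holocene.
Span = 273.01 − 0 = 273.01 Myr.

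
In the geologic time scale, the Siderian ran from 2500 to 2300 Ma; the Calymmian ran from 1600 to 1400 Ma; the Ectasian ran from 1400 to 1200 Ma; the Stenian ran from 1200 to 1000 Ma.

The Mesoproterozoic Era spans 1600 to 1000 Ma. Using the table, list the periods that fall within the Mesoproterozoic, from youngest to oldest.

Periods with both bounds inside 1600–1000 Ma: Stenian (1200–1000), Ectasian (1400–1200), Calymmian (1600–1400).

Stenian, Ectasian, Calymmian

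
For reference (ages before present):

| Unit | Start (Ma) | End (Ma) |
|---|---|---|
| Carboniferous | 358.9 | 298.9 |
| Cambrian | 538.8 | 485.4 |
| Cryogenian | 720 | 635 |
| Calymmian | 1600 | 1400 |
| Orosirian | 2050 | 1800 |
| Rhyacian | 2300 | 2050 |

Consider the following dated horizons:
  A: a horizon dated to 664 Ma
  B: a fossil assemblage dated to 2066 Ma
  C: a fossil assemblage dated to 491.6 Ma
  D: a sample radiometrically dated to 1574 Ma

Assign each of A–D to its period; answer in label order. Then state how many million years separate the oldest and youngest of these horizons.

A — Cryogenian; B — Rhyacian; C — Cambrian; D — Calymmian; span 1574.4 million years

Match each age against the start–end ranges in the excerpt: A = 664 Ma → Cryogenian (720–635); B = 2066 Ma → Rhyacian (2300–2050); C = 491.6 Ma → Cambrian (538.8–485.4); D = 1574 Ma → Calymmian (1600–1400).
The largest age is 2066 Ma and the smallest is 491.6 Ma; their difference is 1574.4 Myr.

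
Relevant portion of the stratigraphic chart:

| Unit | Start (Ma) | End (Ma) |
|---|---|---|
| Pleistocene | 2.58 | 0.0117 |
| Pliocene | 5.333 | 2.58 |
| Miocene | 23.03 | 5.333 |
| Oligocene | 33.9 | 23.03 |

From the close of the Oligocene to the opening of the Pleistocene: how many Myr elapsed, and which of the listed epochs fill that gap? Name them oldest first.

20.45 million years; Miocene, Pliocene

The Oligocene closes at 23.03 Ma and the Pleistocene opens at 2.58 Ma, so the interval is 23.03 − 2.58 = 20.45 Myr.
An epoch fits inside if it starts at or after 23.03 Ma and ends at or before 2.58 Ma; oldest first that gives Miocene, Pliocene.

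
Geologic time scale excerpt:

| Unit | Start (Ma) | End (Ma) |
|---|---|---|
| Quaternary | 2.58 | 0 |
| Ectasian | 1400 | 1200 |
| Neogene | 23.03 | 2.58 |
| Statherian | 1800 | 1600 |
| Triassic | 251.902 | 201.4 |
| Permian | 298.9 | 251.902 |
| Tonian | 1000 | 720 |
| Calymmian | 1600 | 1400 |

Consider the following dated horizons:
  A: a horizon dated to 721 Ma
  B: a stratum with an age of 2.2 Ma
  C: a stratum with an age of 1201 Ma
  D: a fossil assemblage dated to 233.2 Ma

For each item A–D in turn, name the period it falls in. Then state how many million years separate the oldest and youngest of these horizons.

A: 721 Ma lies in 1000–720 Ma, so Tonian.
B: 2.2 Ma lies in 2.58–0 Ma, so Quaternary.
C: 1201 Ma lies in 1400–1200 Ma, so Ectasian.
D: 233.2 Ma lies in 251.902–201.4 Ma, so Triassic.
Oldest = 1201 Ma, youngest = 2.2 Ma → span 1198.8 Myr.

A — Tonian; B — Quaternary; C — Ectasian; D — Triassic; span 1198.8 million years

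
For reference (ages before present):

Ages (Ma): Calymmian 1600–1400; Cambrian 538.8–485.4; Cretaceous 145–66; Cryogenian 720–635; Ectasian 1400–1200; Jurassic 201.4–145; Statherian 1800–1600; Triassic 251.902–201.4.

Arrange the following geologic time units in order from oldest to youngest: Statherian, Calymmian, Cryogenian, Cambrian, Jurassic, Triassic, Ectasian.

Statherian, Calymmian, Ectasian, Cryogenian, Cambrian, Triassic, Jurassic

Read off each span (Ma): Statherian 1800–1600; Calymmian 1600–1400; Cryogenian 720–635; Cambrian 538.8–485.4; Jurassic 201.4–145; Triassic 251.902–201.4; Ectasian 1400–1200.
Larger Ma is older, so oldest→youngest is Statherian, Calymmian, Ectasian, Cryogenian, Cambrian, Triassic, Jurassic.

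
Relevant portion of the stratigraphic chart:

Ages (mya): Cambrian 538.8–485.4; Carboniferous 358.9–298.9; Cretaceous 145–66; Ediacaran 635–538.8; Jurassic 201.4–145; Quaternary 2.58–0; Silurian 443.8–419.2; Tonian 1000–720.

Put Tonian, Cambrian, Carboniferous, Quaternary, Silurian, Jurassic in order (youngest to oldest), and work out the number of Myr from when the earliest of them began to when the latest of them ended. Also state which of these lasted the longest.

Quaternary, Jurassic, Carboniferous, Silurian, Cambrian, Tonian; total span 1000 Myr; longest is Tonian

Start ages (Ma): Tonian 1000, Cambrian 538.8, Silurian 443.8, Carboniferous 358.9, Jurassic 201.4, Quaternary 2.58.
Ordered youngest to oldest: Quaternary, Jurassic, Carboniferous, Silurian, Cambrian, Tonian.
Span = 1000 − 0 = 1000 Myr.
Durations: Tonian 280, Jurassic 56.4, Silurian 24.6, Cambrian 53.4, Quaternary 2.58, Carboniferous 60 → longest is Tonian (280 Myr).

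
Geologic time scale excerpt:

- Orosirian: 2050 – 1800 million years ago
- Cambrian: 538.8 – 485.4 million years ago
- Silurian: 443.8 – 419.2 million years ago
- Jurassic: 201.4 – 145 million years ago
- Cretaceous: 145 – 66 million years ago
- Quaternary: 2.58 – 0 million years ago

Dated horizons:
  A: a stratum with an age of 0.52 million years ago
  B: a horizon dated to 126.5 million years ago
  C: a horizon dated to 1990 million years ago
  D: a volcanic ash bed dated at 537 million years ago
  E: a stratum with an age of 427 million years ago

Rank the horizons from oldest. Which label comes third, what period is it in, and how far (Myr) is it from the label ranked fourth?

E, in the Silurian; 300.5 million years to B

Sorted oldest-first by Ma: C (1990), D (537), E (427), B (126.5), A (0.52).
The third oldest is E at 427 Ma, which lies in 443.8–419.2 Ma: the Silurian.
The fourth oldest is B at 126.5 Ma; separation = |427 − 126.5| = 300.5 Myr.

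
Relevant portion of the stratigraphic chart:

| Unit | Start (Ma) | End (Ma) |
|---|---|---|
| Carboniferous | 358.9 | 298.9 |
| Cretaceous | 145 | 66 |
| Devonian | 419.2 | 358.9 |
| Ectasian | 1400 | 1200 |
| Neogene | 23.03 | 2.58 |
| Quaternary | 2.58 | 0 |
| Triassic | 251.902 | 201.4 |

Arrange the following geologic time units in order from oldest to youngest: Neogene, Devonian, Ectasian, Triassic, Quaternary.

Ectasian, then Devonian, then Triassic, then Neogene, then Quaternary

The oldest of these is Ectasian (starts 1400 Ma) and the youngest is Quaternary (ends 0 Ma).
In between, by decreasing start age: Devonian (419.2), Triassic (251.902), Neogene (23.03).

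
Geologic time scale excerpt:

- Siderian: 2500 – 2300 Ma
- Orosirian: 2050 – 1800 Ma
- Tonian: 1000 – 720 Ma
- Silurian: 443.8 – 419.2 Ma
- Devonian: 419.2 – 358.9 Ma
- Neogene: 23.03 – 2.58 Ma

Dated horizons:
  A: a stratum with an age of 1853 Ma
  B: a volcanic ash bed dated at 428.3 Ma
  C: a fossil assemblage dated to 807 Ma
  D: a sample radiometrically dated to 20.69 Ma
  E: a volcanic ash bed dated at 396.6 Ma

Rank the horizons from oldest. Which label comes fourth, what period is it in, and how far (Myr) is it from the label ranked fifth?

E, in the Devonian; 375.91 million years to D

Larger Ma means older, so oldest first: A 1853 > C 807 > B 428.3 > E 396.6 > D 20.69.
Counting 4 along gives E (396.6 Ma); the excerpt puts that inside the Devonian, 419.2–358.9 Ma.
Next in line is D (20.69 Ma), and 396.6 − 20.69 = 375.91 Myr.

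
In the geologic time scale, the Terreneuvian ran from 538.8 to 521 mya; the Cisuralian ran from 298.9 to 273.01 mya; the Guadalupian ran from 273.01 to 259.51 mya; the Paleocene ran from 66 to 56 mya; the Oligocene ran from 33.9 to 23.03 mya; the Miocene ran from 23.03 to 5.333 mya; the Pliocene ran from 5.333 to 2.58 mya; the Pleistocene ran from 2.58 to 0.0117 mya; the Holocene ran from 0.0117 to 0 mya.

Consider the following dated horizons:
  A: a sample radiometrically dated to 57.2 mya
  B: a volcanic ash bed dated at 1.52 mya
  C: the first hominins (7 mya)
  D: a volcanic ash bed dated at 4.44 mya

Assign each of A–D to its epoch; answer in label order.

A — Paleocene; B — Pleistocene; C — Miocene; D — Pliocene

A: 57.2 Ma lies in 66–56 Ma, so Paleocene.
B: 1.52 Ma lies in 2.58–0.0117 Ma, so Pleistocene.
C: 7 Ma lies in 23.03–5.333 Ma, so Miocene.
D: 4.44 Ma lies in 5.333–2.58 Ma, so Pliocene.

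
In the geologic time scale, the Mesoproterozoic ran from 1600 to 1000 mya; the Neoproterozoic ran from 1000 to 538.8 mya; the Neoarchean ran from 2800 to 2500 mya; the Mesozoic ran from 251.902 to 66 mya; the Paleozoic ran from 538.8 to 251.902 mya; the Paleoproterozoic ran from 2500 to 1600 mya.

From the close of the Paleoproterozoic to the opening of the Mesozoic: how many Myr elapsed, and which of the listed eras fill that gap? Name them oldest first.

End of Paleoproterozoic = 1600 Ma; start of Mesozoic = 251.902 Ma.
Gap = 1600 − 251.902 = 1348.098 Myr.
Eras wholly inside 1600–251.902 Ma: Mesoproterozoic (1600–1000), Neoproterozoic (1000–538.8), Paleozoic (538.8–251.902).

1348.098 million years; Mesoproterozoic, Neoproterozoic, Paleozoic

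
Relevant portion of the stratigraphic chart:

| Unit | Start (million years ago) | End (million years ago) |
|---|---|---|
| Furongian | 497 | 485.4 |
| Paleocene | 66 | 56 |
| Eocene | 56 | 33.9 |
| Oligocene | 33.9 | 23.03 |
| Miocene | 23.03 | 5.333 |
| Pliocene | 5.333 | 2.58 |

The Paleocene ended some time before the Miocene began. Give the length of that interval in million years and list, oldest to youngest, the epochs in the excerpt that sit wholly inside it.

The Paleocene closes at 56 Ma and the Miocene opens at 23.03 Ma, so the interval is 56 − 23.03 = 32.97 Myr.
An epoch fits inside if it starts at or after 56 Ma and ends at or before 23.03 Ma; oldest first that gives Eocene, Oligocene.

32.97 million years; Eocene, Oligocene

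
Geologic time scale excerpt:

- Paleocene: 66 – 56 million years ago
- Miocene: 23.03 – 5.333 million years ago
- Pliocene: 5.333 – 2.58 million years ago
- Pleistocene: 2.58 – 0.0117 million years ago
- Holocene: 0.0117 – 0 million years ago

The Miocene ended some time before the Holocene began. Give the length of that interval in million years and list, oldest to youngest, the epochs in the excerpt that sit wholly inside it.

5.3213 million years; Pliocene, Pleistocene

The Miocene closes at 5.333 Ma and the Holocene opens at 0.0117 Ma, so the interval is 5.333 − 0.0117 = 5.3213 Myr.
An epoch fits inside if it starts at or after 5.333 Ma and ends at or before 0.0117 Ma; oldest first that gives Pliocene, Pleistocene.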